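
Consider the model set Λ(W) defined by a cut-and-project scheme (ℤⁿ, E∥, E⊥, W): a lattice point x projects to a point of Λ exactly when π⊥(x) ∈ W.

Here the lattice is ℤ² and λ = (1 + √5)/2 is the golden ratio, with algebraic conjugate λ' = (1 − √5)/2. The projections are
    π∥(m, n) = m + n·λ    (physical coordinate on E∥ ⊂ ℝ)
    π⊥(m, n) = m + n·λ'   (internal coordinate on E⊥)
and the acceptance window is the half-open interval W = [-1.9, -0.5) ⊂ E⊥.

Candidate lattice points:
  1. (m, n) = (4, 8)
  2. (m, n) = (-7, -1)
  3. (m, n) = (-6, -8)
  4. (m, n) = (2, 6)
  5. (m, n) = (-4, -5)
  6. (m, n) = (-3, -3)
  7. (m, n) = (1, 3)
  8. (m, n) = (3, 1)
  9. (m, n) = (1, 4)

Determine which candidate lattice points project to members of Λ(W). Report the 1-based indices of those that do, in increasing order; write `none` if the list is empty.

1, 3, 4, 5, 6, 7, 9

λ' = (1−√5)/2 ≈ -0.6180.
[1] lift (4,8): star map gives -0.9443; window check -1.9 ≤ -0.9443 < -0.5 is true → IN Λ
[2] lift (-7,-1): star map gives -6.3820; window check -1.9 ≤ -6.3820 < -0.5 is false → out
[3] lift (-6,-8): star map gives -1.0557; window check -1.9 ≤ -1.0557 < -0.5 is true → IN Λ
[4] lift (2,6): star map gives -1.7082; window check -1.9 ≤ -1.7082 < -0.5 is true → IN Λ
[5] lift (-4,-5): star map gives -0.9098; window check -1.9 ≤ -0.9098 < -0.5 is true → IN Λ
[6] lift (-3,-3): star map gives -1.1459; window check -1.9 ≤ -1.1459 < -0.5 is true → IN Λ
[7] lift (1,3): star map gives -0.8541; window check -1.9 ≤ -0.8541 < -0.5 is true → IN Λ
[8] lift (3,1): star map gives 2.3820; window check -1.9 ≤ 2.3820 < -0.5 is false → out
[9] lift (1,4): star map gives -1.4721; window check -1.9 ≤ -1.4721 < -0.5 is true → IN Λ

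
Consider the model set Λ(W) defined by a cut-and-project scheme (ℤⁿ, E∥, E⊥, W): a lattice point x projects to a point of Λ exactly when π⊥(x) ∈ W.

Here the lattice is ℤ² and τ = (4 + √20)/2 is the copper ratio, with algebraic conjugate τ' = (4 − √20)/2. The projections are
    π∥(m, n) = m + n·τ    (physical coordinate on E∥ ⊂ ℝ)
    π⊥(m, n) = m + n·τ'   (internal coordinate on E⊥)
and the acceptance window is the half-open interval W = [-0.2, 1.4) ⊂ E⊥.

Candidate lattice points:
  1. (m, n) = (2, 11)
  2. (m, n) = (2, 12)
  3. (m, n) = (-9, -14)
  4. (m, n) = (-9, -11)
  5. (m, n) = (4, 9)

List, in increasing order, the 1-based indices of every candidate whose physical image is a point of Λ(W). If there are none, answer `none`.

Numerically τ ≈ 4.23607 and τ' = −1/τ ≈ -0.23607.
candidate 1: (m,n)=(2,11) → π∥ = 2+11·τ ≈ 48.59675, π⊥ = 2+11·τ' ≈ -0.59675 ∉ [-0.2, 1.4) ⇒ out
candidate 2: (m,n)=(2,12) → π∥ = 2+12·τ ≈ 52.83282, π⊥ = 2+12·τ' ≈ -0.83282 ∉ [-0.2, 1.4) ⇒ out
candidate 3: (m,n)=(-9,-14) → π∥ = -9-14·τ ≈ -68.30495, π⊥ = -9-14·τ' ≈ -5.69505 ∉ [-0.2, 1.4) ⇒ out
candidate 4: (m,n)=(-9,-11) → π∥ = -9-11·τ ≈ -55.59675, π⊥ = -9-11·τ' ≈ -6.40325 ∉ [-0.2, 1.4) ⇒ out
candidate 5: (m,n)=(4,9) → π∥ = 4+9·τ ≈ 42.12461, π⊥ = 4+9·τ' ≈ 1.87539 ∉ [-0.2, 1.4) ⇒ out

none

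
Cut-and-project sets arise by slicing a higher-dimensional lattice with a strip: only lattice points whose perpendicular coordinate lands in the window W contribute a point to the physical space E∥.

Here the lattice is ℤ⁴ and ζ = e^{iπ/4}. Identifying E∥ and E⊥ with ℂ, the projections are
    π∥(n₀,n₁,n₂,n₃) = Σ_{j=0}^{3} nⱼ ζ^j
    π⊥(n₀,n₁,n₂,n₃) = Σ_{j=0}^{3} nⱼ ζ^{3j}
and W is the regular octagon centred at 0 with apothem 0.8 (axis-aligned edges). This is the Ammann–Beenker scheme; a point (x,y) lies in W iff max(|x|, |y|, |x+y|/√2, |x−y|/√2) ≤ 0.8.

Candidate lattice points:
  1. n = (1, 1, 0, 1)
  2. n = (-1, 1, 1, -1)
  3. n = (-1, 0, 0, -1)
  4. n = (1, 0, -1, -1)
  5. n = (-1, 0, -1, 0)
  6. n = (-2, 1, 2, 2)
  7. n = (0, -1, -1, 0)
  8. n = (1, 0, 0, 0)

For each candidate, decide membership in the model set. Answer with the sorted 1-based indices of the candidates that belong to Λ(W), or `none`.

4, 7

Internal map: ζ^{3j} for j=0..3 gives (1,0), (−√2/2,√2/2), (0,−1), (√2/2,√2/2).
#1 (1, 1, 0, 1): internal (1.000000, 1.414214); octagon support 1.707107 vs apothem 0.8 → ∉ W
#2 (-1, 1, 1, -1): internal (-2.414214, -1.000000); octagon support 2.414214 vs apothem 0.8 → ∉ W
#3 (-1, 0, 0, -1): internal (-1.707107, -0.707107); octagon support 1.707107 vs apothem 0.8 → ∉ W
#4 (1, 0, -1, -1): internal (0.292893, 0.292893); octagon support 0.414214 vs apothem 0.8 → ∈ W
#5 (-1, 0, -1, 0): internal (-1.000000, 1.000000); octagon support 1.414214 vs apothem 0.8 → ∉ W
#6 (-2, 1, 2, 2): internal (-1.292893, 0.121320); octagon support 1.292893 vs apothem 0.8 → ∉ W
#7 (0, -1, -1, 0): internal (0.707107, 0.292893); octagon support 0.707107 vs apothem 0.8 → ∈ W
#8 (1, 0, 0, 0): internal (1.000000, 0.000000); octagon support 1.000000 vs apothem 0.8 → ∉ W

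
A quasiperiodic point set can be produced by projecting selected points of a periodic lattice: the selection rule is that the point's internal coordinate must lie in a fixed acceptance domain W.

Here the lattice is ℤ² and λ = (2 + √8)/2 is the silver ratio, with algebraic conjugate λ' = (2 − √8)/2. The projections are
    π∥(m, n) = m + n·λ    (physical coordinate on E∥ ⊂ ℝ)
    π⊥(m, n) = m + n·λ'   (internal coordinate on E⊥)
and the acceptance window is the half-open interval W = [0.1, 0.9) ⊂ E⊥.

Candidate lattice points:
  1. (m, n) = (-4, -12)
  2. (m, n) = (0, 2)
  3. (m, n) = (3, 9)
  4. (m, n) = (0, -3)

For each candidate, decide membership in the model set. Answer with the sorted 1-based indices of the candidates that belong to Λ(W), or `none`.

none

Compute λ' = (2−√8)/2 = -0.4142, so π⊥(m,n) = m -0.4142·n.
[1] lift (-4,-12): star map gives 0.9706; window check 0.1 ≤ 0.9706 < 0.9 is false → out
[2] lift (0,2): star map gives -0.8284; window check 0.1 ≤ -0.8284 < 0.9 is false → out
[3] lift (3,9): star map gives -0.7279; window check 0.1 ≤ -0.7279 < 0.9 is false → out
[4] lift (0,-3): star map gives 1.2426; window check 0.1 ≤ 1.2426 < 0.9 is false → out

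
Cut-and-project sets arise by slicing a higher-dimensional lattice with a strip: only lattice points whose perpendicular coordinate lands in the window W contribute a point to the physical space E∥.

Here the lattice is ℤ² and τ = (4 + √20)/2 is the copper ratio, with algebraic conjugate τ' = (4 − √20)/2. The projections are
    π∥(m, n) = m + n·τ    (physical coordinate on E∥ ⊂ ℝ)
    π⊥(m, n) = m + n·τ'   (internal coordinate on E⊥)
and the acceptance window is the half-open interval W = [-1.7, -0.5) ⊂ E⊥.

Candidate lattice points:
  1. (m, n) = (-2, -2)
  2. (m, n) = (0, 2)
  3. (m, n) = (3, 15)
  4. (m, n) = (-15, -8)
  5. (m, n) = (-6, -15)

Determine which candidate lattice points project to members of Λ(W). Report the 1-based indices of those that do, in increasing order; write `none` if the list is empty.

1, 3

Numerically τ ≈ 4.23607 and τ' = −1/τ ≈ -0.23607.
[1] lift (-2,-2): star map gives -1.52786; window check -1.7 ≤ -1.52786 < -0.5 is true → IN Λ
[2] lift (0,2): star map gives -0.47214; window check -1.7 ≤ -0.47214 < -0.5 is false → out
[3] lift (3,15): star map gives -0.54102; window check -1.7 ≤ -0.54102 < -0.5 is true → IN Λ
[4] lift (-15,-8): star map gives -13.11146; window check -1.7 ≤ -13.11146 < -0.5 is false → out
[5] lift (-6,-15): star map gives -2.45898; window check -1.7 ≤ -2.45898 < -0.5 is false → out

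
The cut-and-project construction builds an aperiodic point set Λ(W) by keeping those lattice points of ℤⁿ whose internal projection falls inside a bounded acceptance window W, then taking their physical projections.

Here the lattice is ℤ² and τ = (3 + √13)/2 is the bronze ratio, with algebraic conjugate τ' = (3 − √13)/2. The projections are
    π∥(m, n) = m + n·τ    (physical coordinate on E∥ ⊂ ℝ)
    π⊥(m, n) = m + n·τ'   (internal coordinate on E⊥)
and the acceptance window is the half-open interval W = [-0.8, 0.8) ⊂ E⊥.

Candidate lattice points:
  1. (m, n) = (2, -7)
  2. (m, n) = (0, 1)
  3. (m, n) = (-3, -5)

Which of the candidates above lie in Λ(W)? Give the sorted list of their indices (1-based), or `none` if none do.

Compute τ' = (3−√13)/2 = -0.3028, so π⊥(m,n) = m -0.3028·n.
[1] lift (2,-7): star map gives 4.1194; window check -0.8 ≤ 4.1194 < 0.8 is false → out
[2] lift (0,1): star map gives -0.3028; window check -0.8 ≤ -0.3028 < 0.8 is true → IN Λ
[3] lift (-3,-5): star map gives -1.4861; window check -0.8 ≤ -1.4861 < 0.8 is false → out

2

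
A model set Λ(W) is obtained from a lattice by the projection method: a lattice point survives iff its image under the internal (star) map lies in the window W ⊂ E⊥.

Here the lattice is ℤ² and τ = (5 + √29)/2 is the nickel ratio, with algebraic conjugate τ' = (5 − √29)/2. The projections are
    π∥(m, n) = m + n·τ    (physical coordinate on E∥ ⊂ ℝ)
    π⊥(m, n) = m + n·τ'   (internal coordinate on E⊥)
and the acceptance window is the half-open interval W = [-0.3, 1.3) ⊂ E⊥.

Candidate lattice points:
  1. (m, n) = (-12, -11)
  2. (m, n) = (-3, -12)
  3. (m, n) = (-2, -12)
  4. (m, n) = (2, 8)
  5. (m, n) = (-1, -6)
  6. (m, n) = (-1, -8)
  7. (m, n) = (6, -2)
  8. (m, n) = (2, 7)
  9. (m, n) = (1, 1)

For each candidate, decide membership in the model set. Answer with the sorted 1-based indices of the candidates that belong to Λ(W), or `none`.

3, 4, 5, 6, 8, 9

Compute τ' = (5−√29)/2 = -0.19258, so π⊥(m,n) = m -0.19258·n.
[1] lift (-12,-11): star map gives -9.88159; window check -0.3 ≤ -9.88159 < 1.3 is false → out
[2] lift (-3,-12): star map gives -0.68901; window check -0.3 ≤ -0.68901 < 1.3 is false → out
[3] lift (-2,-12): star map gives 0.31099; window check -0.3 ≤ 0.31099 < 1.3 is true → IN Λ
[4] lift (2,8): star map gives 0.45934; window check -0.3 ≤ 0.45934 < 1.3 is true → IN Λ
[5] lift (-1,-6): star map gives 0.15549; window check -0.3 ≤ 0.15549 < 1.3 is true → IN Λ
[6] lift (-1,-8): star map gives 0.54066; window check -0.3 ≤ 0.54066 < 1.3 is true → IN Λ
[7] lift (6,-2): star map gives 6.38516; window check -0.3 ≤ 6.38516 < 1.3 is false → out
[8] lift (2,7): star map gives 0.65192; window check -0.3 ≤ 0.65192 < 1.3 is true → IN Λ
[9] lift (1,1): star map gives 0.80742; window check -0.3 ≤ 0.80742 < 1.3 is true → IN Λ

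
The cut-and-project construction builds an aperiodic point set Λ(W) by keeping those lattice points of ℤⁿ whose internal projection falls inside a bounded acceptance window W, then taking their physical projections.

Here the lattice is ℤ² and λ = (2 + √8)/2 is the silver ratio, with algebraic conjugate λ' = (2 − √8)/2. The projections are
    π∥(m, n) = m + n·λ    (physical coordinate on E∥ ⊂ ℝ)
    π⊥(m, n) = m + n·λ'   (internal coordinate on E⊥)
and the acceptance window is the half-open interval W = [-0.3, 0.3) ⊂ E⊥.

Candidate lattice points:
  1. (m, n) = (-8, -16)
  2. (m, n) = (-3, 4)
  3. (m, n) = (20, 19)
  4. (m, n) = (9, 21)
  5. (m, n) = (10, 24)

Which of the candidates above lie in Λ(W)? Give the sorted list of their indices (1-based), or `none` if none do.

λ' = (2−√8)/2 ≈ -0.414214.
[1] lift (-8,-16): star map gives -1.372583; window check -0.3 ≤ -1.372583 < 0.3 is false → out
[2] lift (-3,4): star map gives -4.656854; window check -0.3 ≤ -4.656854 < 0.3 is false → out
[3] lift (20,19): star map gives 12.129942; window check -0.3 ≤ 12.129942 < 0.3 is false → out
[4] lift (9,21): star map gives 0.301515; window check -0.3 ≤ 0.301515 < 0.3 is false → out
[5] lift (10,24): star map gives 0.058875; window check -0.3 ≤ 0.058875 < 0.3 is true → IN Λ

5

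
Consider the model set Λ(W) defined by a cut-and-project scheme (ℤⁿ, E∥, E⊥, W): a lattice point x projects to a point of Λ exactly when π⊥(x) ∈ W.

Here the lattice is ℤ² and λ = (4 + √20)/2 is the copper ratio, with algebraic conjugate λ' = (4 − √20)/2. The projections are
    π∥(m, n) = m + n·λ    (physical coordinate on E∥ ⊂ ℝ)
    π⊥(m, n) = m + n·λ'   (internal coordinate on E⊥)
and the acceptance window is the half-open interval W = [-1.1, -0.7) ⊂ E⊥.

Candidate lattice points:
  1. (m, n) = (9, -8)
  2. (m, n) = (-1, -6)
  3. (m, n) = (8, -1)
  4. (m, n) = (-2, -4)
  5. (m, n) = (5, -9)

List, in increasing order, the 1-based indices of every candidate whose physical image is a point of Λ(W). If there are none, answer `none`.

4

Compute λ' = (4−√20)/2 = -0.2361, so π⊥(m,n) = m -0.2361·n.
#1 (9,-8): internal coord 9 + (-8)·λ' = +10.8885; +10.8885 ∉ [-1.1, -0.7) → out
#2 (-1,-6): internal coord -1 + (-6)·λ' = +0.4164; +0.4164 ∉ [-1.1, -0.7) → out
#3 (8,-1): internal coord 8 + (-1)·λ' = +8.2361; +8.2361 ∉ [-1.1, -0.7) → out
#4 (-2,-4): internal coord -2 + (-4)·λ' = -1.0557; -1.0557 ∈ [-1.1, -0.7) → IN Λ
#5 (5,-9): internal coord 5 + (-9)·λ' = +7.1246; +7.1246 ∉ [-1.1, -0.7) → out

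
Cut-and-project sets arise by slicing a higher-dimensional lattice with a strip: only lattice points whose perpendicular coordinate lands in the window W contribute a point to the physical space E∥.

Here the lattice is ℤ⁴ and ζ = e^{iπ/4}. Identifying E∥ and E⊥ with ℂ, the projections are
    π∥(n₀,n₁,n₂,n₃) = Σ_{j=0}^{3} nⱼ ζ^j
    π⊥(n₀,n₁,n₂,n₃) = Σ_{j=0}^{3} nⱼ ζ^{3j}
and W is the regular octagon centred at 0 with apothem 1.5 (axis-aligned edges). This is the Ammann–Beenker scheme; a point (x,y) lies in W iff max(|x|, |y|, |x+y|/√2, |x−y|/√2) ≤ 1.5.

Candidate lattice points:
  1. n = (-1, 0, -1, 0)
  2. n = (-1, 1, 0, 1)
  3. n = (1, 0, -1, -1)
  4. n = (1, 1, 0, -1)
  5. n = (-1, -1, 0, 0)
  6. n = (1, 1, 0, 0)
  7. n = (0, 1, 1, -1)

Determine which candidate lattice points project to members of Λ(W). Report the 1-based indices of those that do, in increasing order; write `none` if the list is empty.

Internal map: ζ^{3j} for j=0..3 gives (1,0), (−√2/2,√2/2), (0,−1), (√2/2,√2/2).
candidate 1: n = (-1, 0, -1, 0) → π⊥ ≈ (-1.0000, +1.0000); max(|x|,|y|,|x±y|/√2) = 1.4142 ≤ 1.5 ⇒ ∈ W
candidate 2: n = (-1, 1, 0, 1) → π⊥ ≈ (-1.0000, +1.4142); max(|x|,|y|,|x±y|/√2) = 1.7071 > 1.5 ⇒ ∉ W
candidate 3: n = (1, 0, -1, -1) → π⊥ ≈ (+0.2929, +0.2929); max(|x|,|y|,|x±y|/√2) = 0.4142 ≤ 1.5 ⇒ ∈ W
candidate 4: n = (1, 1, 0, -1) → π⊥ ≈ (-0.4142, +0.0000); max(|x|,|y|,|x±y|/√2) = 0.4142 ≤ 1.5 ⇒ ∈ W
candidate 5: n = (-1, -1, 0, 0) → π⊥ ≈ (-0.2929, -0.7071); max(|x|,|y|,|x±y|/√2) = 0.7071 ≤ 1.5 ⇒ ∈ W
candidate 6: n = (1, 1, 0, 0) → π⊥ ≈ (+0.2929, +0.7071); max(|x|,|y|,|x±y|/√2) = 0.7071 ≤ 1.5 ⇒ ∈ W
candidate 7: n = (0, 1, 1, -1) → π⊥ ≈ (-1.4142, -1.0000); max(|x|,|y|,|x±y|/√2) = 1.7071 > 1.5 ⇒ ∉ W

1, 3, 4, 5, 6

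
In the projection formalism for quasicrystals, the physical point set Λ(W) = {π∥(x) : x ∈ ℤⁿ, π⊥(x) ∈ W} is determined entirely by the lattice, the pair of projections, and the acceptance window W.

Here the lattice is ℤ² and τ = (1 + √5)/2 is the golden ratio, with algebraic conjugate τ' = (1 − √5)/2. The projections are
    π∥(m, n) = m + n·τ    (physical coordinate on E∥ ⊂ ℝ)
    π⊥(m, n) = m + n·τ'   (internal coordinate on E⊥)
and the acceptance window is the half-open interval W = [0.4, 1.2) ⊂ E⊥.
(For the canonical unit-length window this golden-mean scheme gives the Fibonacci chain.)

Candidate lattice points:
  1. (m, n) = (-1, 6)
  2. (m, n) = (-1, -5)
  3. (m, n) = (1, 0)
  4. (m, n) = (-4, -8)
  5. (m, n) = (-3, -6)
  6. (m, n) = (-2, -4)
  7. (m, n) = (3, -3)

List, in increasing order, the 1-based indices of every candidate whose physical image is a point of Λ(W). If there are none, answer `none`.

3, 4, 5, 6

Compute τ' = (1−√5)/2 = -0.61803, so π⊥(m,n) = m -0.61803·n.
[1] lift (-1,6): star map gives -4.70820; window check 0.4 ≤ -4.70820 < 1.2 is false → out
[2] lift (-1,-5): star map gives 2.09017; window check 0.4 ≤ 2.09017 < 1.2 is false → out
[3] lift (1,0): star map gives 1.00000; window check 0.4 ≤ 1.00000 < 1.2 is true → IN Λ
[4] lift (-4,-8): star map gives 0.94427; window check 0.4 ≤ 0.94427 < 1.2 is true → IN Λ
[5] lift (-3,-6): star map gives 0.70820; window check 0.4 ≤ 0.70820 < 1.2 is true → IN Λ
[6] lift (-2,-4): star map gives 0.47214; window check 0.4 ≤ 0.47214 < 1.2 is true → IN Λ
[7] lift (3,-3): star map gives 4.85410; window check 0.4 ≤ 4.85410 < 1.2 is false → out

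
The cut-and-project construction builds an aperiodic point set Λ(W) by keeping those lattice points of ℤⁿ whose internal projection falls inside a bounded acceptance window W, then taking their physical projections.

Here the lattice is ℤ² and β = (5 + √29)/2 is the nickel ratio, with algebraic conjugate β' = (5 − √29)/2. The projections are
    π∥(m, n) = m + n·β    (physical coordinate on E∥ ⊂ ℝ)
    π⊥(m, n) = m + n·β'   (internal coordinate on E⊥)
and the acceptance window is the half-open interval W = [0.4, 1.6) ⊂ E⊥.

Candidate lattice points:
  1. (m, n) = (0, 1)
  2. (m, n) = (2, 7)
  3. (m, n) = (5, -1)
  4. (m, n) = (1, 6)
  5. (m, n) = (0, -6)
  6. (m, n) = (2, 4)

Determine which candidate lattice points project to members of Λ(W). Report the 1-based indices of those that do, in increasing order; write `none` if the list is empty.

β' = (5−√29)/2 ≈ -0.19258.
[1] lift (0,1): star map gives -0.19258; window check 0.4 ≤ -0.19258 < 1.6 is false → out
[2] lift (2,7): star map gives 0.65192; window check 0.4 ≤ 0.65192 < 1.6 is true → IN Λ
[3] lift (5,-1): star map gives 5.19258; window check 0.4 ≤ 5.19258 < 1.6 is false → out
[4] lift (1,6): star map gives -0.15549; window check 0.4 ≤ -0.15549 < 1.6 is false → out
[5] lift (0,-6): star map gives 1.15549; window check 0.4 ≤ 1.15549 < 1.6 is true → IN Λ
[6] lift (2,4): star map gives 1.22967; window check 0.4 ≤ 1.22967 < 1.6 is true → IN Λ

2, 5, 6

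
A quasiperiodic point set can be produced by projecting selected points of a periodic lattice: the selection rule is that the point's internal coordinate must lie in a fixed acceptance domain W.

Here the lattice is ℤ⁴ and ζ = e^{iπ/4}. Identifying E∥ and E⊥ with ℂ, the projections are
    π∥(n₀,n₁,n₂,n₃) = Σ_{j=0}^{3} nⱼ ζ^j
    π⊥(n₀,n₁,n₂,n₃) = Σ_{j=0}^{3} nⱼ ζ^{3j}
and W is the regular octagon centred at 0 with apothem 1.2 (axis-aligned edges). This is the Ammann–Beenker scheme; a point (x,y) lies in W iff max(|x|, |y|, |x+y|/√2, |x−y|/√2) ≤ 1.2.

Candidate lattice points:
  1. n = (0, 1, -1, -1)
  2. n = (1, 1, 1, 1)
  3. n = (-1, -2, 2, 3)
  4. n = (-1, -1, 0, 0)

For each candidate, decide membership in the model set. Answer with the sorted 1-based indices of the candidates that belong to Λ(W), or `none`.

2, 4

Internal map: ζ^{3j} for j=0..3 gives (1,0), (−√2/2,√2/2), (0,−1), (√2/2,√2/2).
candidate 1: n = (0, 1, -1, -1) → π⊥ ≈ (-1.4142, +1.0000); max(|x|,|y|,|x±y|/√2) = 1.7071 > 1.2 ⇒ ∉ W
candidate 2: n = (1, 1, 1, 1) → π⊥ ≈ (+1.0000, +0.4142); max(|x|,|y|,|x±y|/√2) = 1.0000 ≤ 1.2 ⇒ ∈ W
candidate 3: n = (-1, -2, 2, 3) → π⊥ ≈ (+2.5355, -1.2929); max(|x|,|y|,|x±y|/√2) = 2.7071 > 1.2 ⇒ ∉ W
candidate 4: n = (-1, -1, 0, 0) → π⊥ ≈ (-0.2929, -0.7071); max(|x|,|y|,|x±y|/√2) = 0.7071 ≤ 1.2 ⇒ ∈ W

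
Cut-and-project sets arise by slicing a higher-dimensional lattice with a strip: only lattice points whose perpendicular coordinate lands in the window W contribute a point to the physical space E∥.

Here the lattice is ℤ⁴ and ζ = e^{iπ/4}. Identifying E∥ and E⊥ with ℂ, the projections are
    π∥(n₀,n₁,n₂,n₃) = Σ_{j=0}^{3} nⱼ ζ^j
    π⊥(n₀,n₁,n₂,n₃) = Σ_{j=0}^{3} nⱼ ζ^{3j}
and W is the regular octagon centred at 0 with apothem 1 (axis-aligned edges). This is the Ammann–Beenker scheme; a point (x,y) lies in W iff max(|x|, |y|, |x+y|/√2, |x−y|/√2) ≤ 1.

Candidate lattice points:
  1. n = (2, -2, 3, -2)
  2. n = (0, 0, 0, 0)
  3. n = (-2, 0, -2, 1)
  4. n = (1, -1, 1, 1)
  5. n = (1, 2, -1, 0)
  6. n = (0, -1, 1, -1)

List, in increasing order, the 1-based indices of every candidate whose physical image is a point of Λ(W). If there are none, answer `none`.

2

π⊥(n) = n₀ + n₁ζ³ + n₂ζ⁶ + n₃ζ⁹ where ζ = e^{iπ/4}.
#1 (2, -2, 3, -2): internal (2.0000, -5.8284); octagon support 5.8284 vs apothem 1 → ∉ W
#2 (0, 0, 0, 0): internal (0.0000, 0.0000); octagon support 0.0000 vs apothem 1 → ∈ W
#3 (-2, 0, -2, 1): internal (-1.2929, 2.7071); octagon support 2.8284 vs apothem 1 → ∉ W
#4 (1, -1, 1, 1): internal (2.4142, -1.0000); octagon support 2.4142 vs apothem 1 → ∉ W
#5 (1, 2, -1, 0): internal (-0.4142, 2.4142); octagon support 2.4142 vs apothem 1 → ∉ W
#6 (0, -1, 1, -1): internal (0.0000, -2.4142); octagon support 2.4142 vs apothem 1 → ∉ W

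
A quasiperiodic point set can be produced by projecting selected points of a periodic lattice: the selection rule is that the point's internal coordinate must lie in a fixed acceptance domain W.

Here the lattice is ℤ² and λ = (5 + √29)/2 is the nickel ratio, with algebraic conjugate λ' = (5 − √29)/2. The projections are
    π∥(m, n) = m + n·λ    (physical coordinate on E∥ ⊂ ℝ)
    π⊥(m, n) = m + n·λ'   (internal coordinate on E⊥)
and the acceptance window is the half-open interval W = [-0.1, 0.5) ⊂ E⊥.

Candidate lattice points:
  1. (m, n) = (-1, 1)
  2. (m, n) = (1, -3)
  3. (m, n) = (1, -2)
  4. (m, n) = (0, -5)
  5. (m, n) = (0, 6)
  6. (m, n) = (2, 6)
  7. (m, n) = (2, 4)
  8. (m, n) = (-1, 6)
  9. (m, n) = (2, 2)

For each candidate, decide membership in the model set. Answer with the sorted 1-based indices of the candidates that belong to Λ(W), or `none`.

none

λ' = (5−√29)/2 ≈ -0.192582.
#1 (-1,1): internal coord -1 + (1)·λ' = -1.192582; -1.192582 ∉ [-0.1, 0.5) → out
#2 (1,-3): internal coord 1 + (-3)·λ' = +1.577747; +1.577747 ∉ [-0.1, 0.5) → out
#3 (1,-2): internal coord 1 + (-2)·λ' = +1.385165; +1.385165 ∉ [-0.1, 0.5) → out
#4 (0,-5): internal coord 0 + (-5)·λ' = +0.962912; +0.962912 ∉ [-0.1, 0.5) → out
#5 (0,6): internal coord 0 + (6)·λ' = -1.155494; -1.155494 ∉ [-0.1, 0.5) → out
#6 (2,6): internal coord 2 + (6)·λ' = +0.844506; +0.844506 ∉ [-0.1, 0.5) → out
#7 (2,4): internal coord 2 + (4)·λ' = +1.229670; +1.229670 ∉ [-0.1, 0.5) → out
#8 (-1,6): internal coord -1 + (6)·λ' = -2.155494; -2.155494 ∉ [-0.1, 0.5) → out
#9 (2,2): internal coord 2 + (2)·λ' = +1.614835; +1.614835 ∉ [-0.1, 0.5) → out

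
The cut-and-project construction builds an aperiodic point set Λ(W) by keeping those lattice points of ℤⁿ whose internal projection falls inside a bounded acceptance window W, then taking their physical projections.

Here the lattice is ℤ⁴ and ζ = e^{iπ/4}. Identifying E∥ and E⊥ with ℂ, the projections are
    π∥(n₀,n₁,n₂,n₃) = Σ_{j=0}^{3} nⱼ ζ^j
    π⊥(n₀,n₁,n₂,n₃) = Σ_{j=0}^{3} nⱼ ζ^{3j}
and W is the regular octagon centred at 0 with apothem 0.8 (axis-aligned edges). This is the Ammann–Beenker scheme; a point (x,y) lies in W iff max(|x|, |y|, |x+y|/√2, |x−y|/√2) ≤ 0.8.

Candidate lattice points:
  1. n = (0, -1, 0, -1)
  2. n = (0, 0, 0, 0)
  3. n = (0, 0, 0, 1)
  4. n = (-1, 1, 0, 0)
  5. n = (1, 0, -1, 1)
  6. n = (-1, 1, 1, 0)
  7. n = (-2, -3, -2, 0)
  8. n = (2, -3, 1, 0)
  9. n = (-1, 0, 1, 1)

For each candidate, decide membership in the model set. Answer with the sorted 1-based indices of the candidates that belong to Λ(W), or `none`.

2, 7, 9

π⊥(n) = n₀ + n₁ζ³ + n₂ζ⁶ + n₃ζ⁹ where ζ = e^{iπ/4}.
candidate 1: n = (0, -1, 0, -1) → π⊥ ≈ (+0.000000, -1.414214); max(|x|,|y|,|x±y|/√2) = 1.414214 > 0.8 ⇒ ∉ W
candidate 2: n = (0, 0, 0, 0) → π⊥ ≈ (+0.000000, +0.000000); max(|x|,|y|,|x±y|/√2) = 0.000000 ≤ 0.8 ⇒ ∈ W
candidate 3: n = (0, 0, 0, 1) → π⊥ ≈ (+0.707107, +0.707107); max(|x|,|y|,|x±y|/√2) = 1.000000 > 0.8 ⇒ ∉ W
candidate 4: n = (-1, 1, 0, 0) → π⊥ ≈ (-1.707107, +0.707107); max(|x|,|y|,|x±y|/√2) = 1.707107 > 0.8 ⇒ ∉ W
candidate 5: n = (1, 0, -1, 1) → π⊥ ≈ (+1.707107, +1.707107); max(|x|,|y|,|x±y|/√2) = 2.414214 > 0.8 ⇒ ∉ W
candidate 6: n = (-1, 1, 1, 0) → π⊥ ≈ (-1.707107, -0.292893); max(|x|,|y|,|x±y|/√2) = 1.707107 > 0.8 ⇒ ∉ W
candidate 7: n = (-2, -3, -2, 0) → π⊥ ≈ (+0.121320, -0.121320); max(|x|,|y|,|x±y|/√2) = 0.171573 ≤ 0.8 ⇒ ∈ W
candidate 8: n = (2, -3, 1, 0) → π⊥ ≈ (+4.121320, -3.121320); max(|x|,|y|,|x±y|/√2) = 5.121320 > 0.8 ⇒ ∉ W
candidate 9: n = (-1, 0, 1, 1) → π⊥ ≈ (-0.292893, -0.292893); max(|x|,|y|,|x±y|/√2) = 0.414214 ≤ 0.8 ⇒ ∈ W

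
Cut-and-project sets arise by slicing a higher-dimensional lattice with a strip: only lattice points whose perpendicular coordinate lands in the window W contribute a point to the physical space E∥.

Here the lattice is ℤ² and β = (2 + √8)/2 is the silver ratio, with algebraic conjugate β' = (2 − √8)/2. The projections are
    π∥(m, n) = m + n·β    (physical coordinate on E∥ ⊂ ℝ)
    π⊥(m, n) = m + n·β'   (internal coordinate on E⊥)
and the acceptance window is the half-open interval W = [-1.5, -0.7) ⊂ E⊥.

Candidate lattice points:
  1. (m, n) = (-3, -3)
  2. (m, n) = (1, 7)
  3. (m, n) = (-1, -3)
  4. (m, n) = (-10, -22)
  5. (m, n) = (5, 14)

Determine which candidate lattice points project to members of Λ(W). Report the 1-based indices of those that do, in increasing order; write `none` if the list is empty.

4, 5

Compute β' = (2−√8)/2 = -0.41421, so π⊥(m,n) = m -0.41421·n.
[1] lift (-3,-3): star map gives -1.75736; window check -1.5 ≤ -1.75736 < -0.7 is false → out
[2] lift (1,7): star map gives -1.89949; window check -1.5 ≤ -1.89949 < -0.7 is false → out
[3] lift (-1,-3): star map gives 0.24264; window check -1.5 ≤ 0.24264 < -0.7 is false → out
[4] lift (-10,-22): star map gives -0.88730; window check -1.5 ≤ -0.88730 < -0.7 is true → IN Λ
[5] lift (5,14): star map gives -0.79899; window check -1.5 ≤ -0.79899 < -0.7 is true → IN Λ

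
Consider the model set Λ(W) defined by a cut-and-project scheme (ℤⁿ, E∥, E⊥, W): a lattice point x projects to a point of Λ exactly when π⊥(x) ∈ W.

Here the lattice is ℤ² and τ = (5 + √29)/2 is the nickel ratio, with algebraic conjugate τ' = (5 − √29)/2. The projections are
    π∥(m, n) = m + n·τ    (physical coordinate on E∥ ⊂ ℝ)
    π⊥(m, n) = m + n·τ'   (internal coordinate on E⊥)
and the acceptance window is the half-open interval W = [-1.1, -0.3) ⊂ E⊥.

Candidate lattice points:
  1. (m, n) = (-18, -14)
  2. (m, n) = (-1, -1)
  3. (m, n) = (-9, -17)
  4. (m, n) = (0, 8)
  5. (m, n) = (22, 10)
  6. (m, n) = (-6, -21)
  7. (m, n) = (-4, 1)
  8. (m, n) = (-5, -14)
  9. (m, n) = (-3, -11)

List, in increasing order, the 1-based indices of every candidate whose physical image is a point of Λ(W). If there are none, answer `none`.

Numerically τ ≈ 5.1926 and τ' = −1/τ ≈ -0.1926.
candidate 1: (m,n)=(-18,-14) → π∥ = -18-14·τ ≈ -90.6962, π⊥ = -18-14·τ' ≈ -15.3038 ∉ [-1.1, -0.3) ⇒ out
candidate 2: (m,n)=(-1,-1) → π∥ = -1-1·τ ≈ -6.1926, π⊥ = -1-1·τ' ≈ -0.8074 ∈ [-1.1, -0.3) ⇒ IN Λ
candidate 3: (m,n)=(-9,-17) → π∥ = -9-17·τ ≈ -97.2739, π⊥ = -9-17·τ' ≈ -5.7261 ∉ [-1.1, -0.3) ⇒ out
candidate 4: (m,n)=(0,8) → π∥ = 0+8·τ ≈ 41.5407, π⊥ = 0+8·τ' ≈ -1.5407 ∉ [-1.1, -0.3) ⇒ out
candidate 5: (m,n)=(22,10) → π∥ = 22+10·τ ≈ 73.9258, π⊥ = 22+10·τ' ≈ 20.0742 ∉ [-1.1, -0.3) ⇒ out
candidate 6: (m,n)=(-6,-21) → π∥ = -6-21·τ ≈ -115.0442, π⊥ = -6-21·τ' ≈ -1.9558 ∉ [-1.1, -0.3) ⇒ out
candidate 7: (m,n)=(-4,1) → π∥ = -4+1·τ ≈ 1.1926, π⊥ = -4+1·τ' ≈ -4.1926 ∉ [-1.1, -0.3) ⇒ out
candidate 8: (m,n)=(-5,-14) → π∥ = -5-14·τ ≈ -77.6962, π⊥ = -5-14·τ' ≈ -2.3038 ∉ [-1.1, -0.3) ⇒ out
candidate 9: (m,n)=(-3,-11) → π∥ = -3-11·τ ≈ -60.1184, π⊥ = -3-11·τ' ≈ -0.8816 ∈ [-1.1, -0.3) ⇒ IN Λ

2, 9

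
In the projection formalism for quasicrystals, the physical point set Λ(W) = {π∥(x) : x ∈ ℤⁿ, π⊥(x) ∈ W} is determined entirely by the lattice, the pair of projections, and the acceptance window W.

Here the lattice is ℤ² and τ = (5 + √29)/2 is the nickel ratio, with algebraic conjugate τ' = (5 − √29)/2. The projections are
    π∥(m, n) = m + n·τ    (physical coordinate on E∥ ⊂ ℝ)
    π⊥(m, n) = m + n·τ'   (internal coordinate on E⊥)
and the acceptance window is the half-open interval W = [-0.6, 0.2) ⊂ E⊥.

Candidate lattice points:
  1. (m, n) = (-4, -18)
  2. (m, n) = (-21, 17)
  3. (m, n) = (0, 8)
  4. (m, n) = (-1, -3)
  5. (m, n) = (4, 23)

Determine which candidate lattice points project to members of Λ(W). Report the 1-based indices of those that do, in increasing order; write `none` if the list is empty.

Compute τ' = (5−√29)/2 = -0.19258, so π⊥(m,n) = m -0.19258·n.
candidate 1: (m,n)=(-4,-18) → π∥ = -4-18·τ ≈ -97.46648, π⊥ = -4-18·τ' ≈ -0.53352 ∈ [-0.6, 0.2) ⇒ IN Λ
candidate 2: (m,n)=(-21,17) → π∥ = -21+17·τ ≈ 67.27390, π⊥ = -21+17·τ' ≈ -24.27390 ∉ [-0.6, 0.2) ⇒ out
candidate 3: (m,n)=(0,8) → π∥ = 0+8·τ ≈ 41.54066, π⊥ = 0+8·τ' ≈ -1.54066 ∉ [-0.6, 0.2) ⇒ out
candidate 4: (m,n)=(-1,-3) → π∥ = -1-3·τ ≈ -16.57775, π⊥ = -1-3·τ' ≈ -0.42225 ∈ [-0.6, 0.2) ⇒ IN Λ
candidate 5: (m,n)=(4,23) → π∥ = 4+23·τ ≈ 123.42940, π⊥ = 4+23·τ' ≈ -0.42940 ∈ [-0.6, 0.2) ⇒ IN Λ

1, 4, 5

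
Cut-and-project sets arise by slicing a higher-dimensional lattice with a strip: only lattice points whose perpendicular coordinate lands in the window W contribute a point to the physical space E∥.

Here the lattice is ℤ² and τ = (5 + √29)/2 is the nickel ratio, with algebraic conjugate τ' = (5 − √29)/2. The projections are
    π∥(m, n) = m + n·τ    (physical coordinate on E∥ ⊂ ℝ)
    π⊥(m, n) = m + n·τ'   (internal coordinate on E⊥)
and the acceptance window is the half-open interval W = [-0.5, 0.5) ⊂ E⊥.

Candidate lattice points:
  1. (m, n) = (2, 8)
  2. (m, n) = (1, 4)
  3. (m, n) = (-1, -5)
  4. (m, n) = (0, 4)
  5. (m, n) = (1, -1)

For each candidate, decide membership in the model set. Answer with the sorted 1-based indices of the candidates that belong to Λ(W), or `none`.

1, 2, 3

Compute τ' = (5−√29)/2 = -0.19258, so π⊥(m,n) = m -0.19258·n.
#1 (2,8): internal coord 2 + (8)·τ' = +0.45934; +0.45934 ∈ [-0.5, 0.5) → IN Λ
#2 (1,4): internal coord 1 + (4)·τ' = +0.22967; +0.22967 ∈ [-0.5, 0.5) → IN Λ
#3 (-1,-5): internal coord -1 + (-5)·τ' = -0.03709; -0.03709 ∈ [-0.5, 0.5) → IN Λ
#4 (0,4): internal coord 0 + (4)·τ' = -0.77033; -0.77033 ∉ [-0.5, 0.5) → out
#5 (1,-1): internal coord 1 + (-1)·τ' = +1.19258; +1.19258 ∉ [-0.5, 0.5) → out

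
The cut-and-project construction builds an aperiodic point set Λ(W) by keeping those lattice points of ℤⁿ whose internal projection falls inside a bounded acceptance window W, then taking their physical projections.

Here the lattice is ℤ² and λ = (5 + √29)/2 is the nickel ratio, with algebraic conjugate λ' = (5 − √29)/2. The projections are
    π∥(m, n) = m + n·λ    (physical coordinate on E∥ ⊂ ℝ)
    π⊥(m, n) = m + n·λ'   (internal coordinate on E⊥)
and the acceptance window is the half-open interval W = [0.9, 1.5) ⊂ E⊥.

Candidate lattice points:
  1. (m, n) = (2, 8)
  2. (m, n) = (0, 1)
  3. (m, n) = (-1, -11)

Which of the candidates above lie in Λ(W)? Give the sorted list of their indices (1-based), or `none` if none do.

3

λ' = (5−√29)/2 ≈ -0.1926.
candidate 1: (m,n)=(2,8) → π∥ = 2+8·λ ≈ 43.5407, π⊥ = 2+8·λ' ≈ 0.4593 ∉ [0.9, 1.5) ⇒ out
candidate 2: (m,n)=(0,1) → π∥ = 0+1·λ ≈ 5.1926, π⊥ = 0+1·λ' ≈ -0.1926 ∉ [0.9, 1.5) ⇒ out
candidate 3: (m,n)=(-1,-11) → π∥ = -1-11·λ ≈ -58.1184, π⊥ = -1-11·λ' ≈ 1.1184 ∈ [0.9, 1.5) ⇒ IN Λ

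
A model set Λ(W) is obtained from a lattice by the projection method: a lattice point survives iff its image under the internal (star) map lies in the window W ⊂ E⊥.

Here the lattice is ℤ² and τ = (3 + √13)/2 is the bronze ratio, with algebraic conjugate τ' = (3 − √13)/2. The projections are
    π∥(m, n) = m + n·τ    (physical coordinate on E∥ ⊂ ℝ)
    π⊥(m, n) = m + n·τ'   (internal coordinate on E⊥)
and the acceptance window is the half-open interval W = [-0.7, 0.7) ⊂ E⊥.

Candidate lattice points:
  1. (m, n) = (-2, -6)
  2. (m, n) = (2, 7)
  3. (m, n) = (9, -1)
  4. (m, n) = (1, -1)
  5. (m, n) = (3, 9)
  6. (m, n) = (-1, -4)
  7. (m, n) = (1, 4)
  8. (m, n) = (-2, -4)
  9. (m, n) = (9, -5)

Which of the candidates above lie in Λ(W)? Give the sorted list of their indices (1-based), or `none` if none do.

1, 2, 5, 6, 7

Compute τ' = (3−√13)/2 = -0.3028, so π⊥(m,n) = m -0.3028·n.
candidate 1: (m,n)=(-2,-6) → π∥ = -2-6·τ ≈ -21.8167, π⊥ = -2-6·τ' ≈ -0.1833 ∈ [-0.7, 0.7) ⇒ IN Λ
candidate 2: (m,n)=(2,7) → π∥ = 2+7·τ ≈ 25.1194, π⊥ = 2+7·τ' ≈ -0.1194 ∈ [-0.7, 0.7) ⇒ IN Λ
candidate 3: (m,n)=(9,-1) → π∥ = 9-1·τ ≈ 5.6972, π⊥ = 9-1·τ' ≈ 9.3028 ∉ [-0.7, 0.7) ⇒ out
candidate 4: (m,n)=(1,-1) → π∥ = 1-1·τ ≈ -2.3028, π⊥ = 1-1·τ' ≈ 1.3028 ∉ [-0.7, 0.7) ⇒ out
candidate 5: (m,n)=(3,9) → π∥ = 3+9·τ ≈ 32.7250, π⊥ = 3+9·τ' ≈ 0.2750 ∈ [-0.7, 0.7) ⇒ IN Λ
candidate 6: (m,n)=(-1,-4) → π∥ = -1-4·τ ≈ -14.2111, π⊥ = -1-4·τ' ≈ 0.2111 ∈ [-0.7, 0.7) ⇒ IN Λ
candidate 7: (m,n)=(1,4) → π∥ = 1+4·τ ≈ 14.2111, π⊥ = 1+4·τ' ≈ -0.2111 ∈ [-0.7, 0.7) ⇒ IN Λ
candidate 8: (m,n)=(-2,-4) → π∥ = -2-4·τ ≈ -15.2111, π⊥ = -2-4·τ' ≈ -0.7889 ∉ [-0.7, 0.7) ⇒ out
candidate 9: (m,n)=(9,-5) → π∥ = 9-5·τ ≈ -7.5139, π⊥ = 9-5·τ' ≈ 10.5139 ∉ [-0.7, 0.7) ⇒ out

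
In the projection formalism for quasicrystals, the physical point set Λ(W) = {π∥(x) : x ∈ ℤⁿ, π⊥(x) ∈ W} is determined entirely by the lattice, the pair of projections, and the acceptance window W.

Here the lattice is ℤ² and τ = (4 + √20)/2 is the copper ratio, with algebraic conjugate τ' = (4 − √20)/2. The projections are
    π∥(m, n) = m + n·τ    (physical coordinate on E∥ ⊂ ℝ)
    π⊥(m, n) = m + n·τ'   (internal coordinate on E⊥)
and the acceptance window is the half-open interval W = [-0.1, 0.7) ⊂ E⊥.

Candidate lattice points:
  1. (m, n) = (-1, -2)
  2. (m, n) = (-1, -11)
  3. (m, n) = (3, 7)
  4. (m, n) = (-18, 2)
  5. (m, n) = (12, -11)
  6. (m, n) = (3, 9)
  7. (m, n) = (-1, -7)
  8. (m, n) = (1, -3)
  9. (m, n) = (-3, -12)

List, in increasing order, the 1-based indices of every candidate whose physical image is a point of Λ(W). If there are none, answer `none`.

7

Numerically τ ≈ 4.2361 and τ' = −1/τ ≈ -0.2361.
[1] lift (-1,-2): star map gives -0.5279; window check -0.1 ≤ -0.5279 < 0.7 is false → out
[2] lift (-1,-11): star map gives 1.5967; window check -0.1 ≤ 1.5967 < 0.7 is false → out
[3] lift (3,7): star map gives 1.3475; window check -0.1 ≤ 1.3475 < 0.7 is false → out
[4] lift (-18,2): star map gives -18.4721; window check -0.1 ≤ -18.4721 < 0.7 is false → out
[5] lift (12,-11): star map gives 14.5967; window check -0.1 ≤ 14.5967 < 0.7 is false → out
[6] lift (3,9): star map gives 0.8754; window check -0.1 ≤ 0.8754 < 0.7 is false → out
[7] lift (-1,-7): star map gives 0.6525; window check -0.1 ≤ 0.6525 < 0.7 is true → IN Λ
[8] lift (1,-3): star map gives 1.7082; window check -0.1 ≤ 1.7082 < 0.7 is false → out
[9] lift (-3,-12): star map gives -0.1672; window check -0.1 ≤ -0.1672 < 0.7 is false → out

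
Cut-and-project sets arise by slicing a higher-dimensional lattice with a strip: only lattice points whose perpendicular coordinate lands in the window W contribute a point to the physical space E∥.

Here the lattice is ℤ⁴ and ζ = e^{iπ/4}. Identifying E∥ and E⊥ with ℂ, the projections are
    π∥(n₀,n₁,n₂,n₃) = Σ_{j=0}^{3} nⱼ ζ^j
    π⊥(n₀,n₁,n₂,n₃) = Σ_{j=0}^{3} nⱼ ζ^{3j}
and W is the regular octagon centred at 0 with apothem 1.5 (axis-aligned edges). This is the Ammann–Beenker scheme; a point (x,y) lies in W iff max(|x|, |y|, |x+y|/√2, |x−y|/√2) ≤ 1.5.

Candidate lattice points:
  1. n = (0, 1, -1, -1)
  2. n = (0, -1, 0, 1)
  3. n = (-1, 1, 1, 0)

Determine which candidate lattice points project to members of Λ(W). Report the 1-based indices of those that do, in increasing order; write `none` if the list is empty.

2

Internal map: ζ^{3j} for j=0..3 gives (1,0), (−√2/2,√2/2), (0,−1), (√2/2,√2/2).
#1 (0, 1, -1, -1): internal (-1.41421, 1.00000); octagon support 1.70711 vs apothem 1.5 → ∉ W
#2 (0, -1, 0, 1): internal (1.41421, 0.00000); octagon support 1.41421 vs apothem 1.5 → ∈ W
#3 (-1, 1, 1, 0): internal (-1.70711, -0.29289); octagon support 1.70711 vs apothem 1.5 → ∉ W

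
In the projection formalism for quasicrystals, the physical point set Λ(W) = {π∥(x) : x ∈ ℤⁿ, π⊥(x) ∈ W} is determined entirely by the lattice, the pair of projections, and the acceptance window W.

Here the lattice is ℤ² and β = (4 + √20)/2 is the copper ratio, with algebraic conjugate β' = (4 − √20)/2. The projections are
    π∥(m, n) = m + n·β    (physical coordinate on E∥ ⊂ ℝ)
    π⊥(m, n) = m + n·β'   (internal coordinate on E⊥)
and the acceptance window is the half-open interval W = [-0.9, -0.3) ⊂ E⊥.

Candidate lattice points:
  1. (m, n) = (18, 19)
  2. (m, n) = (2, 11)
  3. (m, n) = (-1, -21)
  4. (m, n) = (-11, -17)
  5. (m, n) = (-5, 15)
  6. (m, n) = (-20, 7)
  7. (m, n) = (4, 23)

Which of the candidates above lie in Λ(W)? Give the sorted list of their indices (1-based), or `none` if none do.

β' = (4−√20)/2 ≈ -0.23607.
[1] lift (18,19): star map gives 13.51471; window check -0.9 ≤ 13.51471 < -0.3 is false → out
[2] lift (2,11): star map gives -0.59675; window check -0.9 ≤ -0.59675 < -0.3 is true → IN Λ
[3] lift (-1,-21): star map gives 3.95743; window check -0.9 ≤ 3.95743 < -0.3 is false → out
[4] lift (-11,-17): star map gives -6.98684; window check -0.9 ≤ -6.98684 < -0.3 is false → out
[5] lift (-5,15): star map gives -8.54102; window check -0.9 ≤ -8.54102 < -0.3 is false → out
[6] lift (-20,7): star map gives -21.65248; window check -0.9 ≤ -21.65248 < -0.3 is false → out
[7] lift (4,23): star map gives -1.42956; window check -0.9 ≤ -1.42956 < -0.3 is false → out

2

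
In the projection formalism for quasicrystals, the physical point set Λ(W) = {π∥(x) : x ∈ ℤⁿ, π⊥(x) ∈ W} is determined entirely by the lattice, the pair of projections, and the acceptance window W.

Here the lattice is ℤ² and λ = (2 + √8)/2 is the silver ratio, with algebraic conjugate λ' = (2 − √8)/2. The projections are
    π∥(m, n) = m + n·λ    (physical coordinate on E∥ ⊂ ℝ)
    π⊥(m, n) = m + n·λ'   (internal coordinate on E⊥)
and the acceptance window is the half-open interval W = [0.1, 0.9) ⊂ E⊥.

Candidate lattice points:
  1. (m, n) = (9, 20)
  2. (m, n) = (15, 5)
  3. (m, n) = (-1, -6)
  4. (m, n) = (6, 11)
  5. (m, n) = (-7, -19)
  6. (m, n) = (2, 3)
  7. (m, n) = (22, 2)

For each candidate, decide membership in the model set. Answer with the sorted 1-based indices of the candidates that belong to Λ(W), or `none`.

1, 5, 6

Numerically λ ≈ 2.41421 and λ' = −1/λ ≈ -0.41421.
#1 (9,20): internal coord 9 + (20)·λ' = +0.71573; +0.71573 ∈ [0.1, 0.9) → IN Λ
#2 (15,5): internal coord 15 + (5)·λ' = +12.92893; +12.92893 ∉ [0.1, 0.9) → out
#3 (-1,-6): internal coord -1 + (-6)·λ' = +1.48528; +1.48528 ∉ [0.1, 0.9) → out
#4 (6,11): internal coord 6 + (11)·λ' = +1.44365; +1.44365 ∉ [0.1, 0.9) → out
#5 (-7,-19): internal coord -7 + (-19)·λ' = +0.87006; +0.87006 ∈ [0.1, 0.9) → IN Λ
#6 (2,3): internal coord 2 + (3)·λ' = +0.75736; +0.75736 ∈ [0.1, 0.9) → IN Λ
#7 (22,2): internal coord 22 + (2)·λ' = +21.17157; +21.17157 ∉ [0.1, 0.9) → out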